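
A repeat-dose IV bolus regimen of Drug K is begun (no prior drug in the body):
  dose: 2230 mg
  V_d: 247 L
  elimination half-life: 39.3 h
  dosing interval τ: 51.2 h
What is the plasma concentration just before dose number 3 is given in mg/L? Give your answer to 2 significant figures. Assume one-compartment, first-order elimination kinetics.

5.1 mg/L

C₀ per dose = Dose / Vd = 2230 / 247 = 9.028 mg/L
k = ln2 / t½ = 0.693147 / 39.3 = 0.01764 h⁻¹
Fraction remaining after one interval: r = e^(−kτ) = e^(−0.01764 × 51.2) = 0.4053
Before dose 3, 2 doses have been given (aged 1τ, 2τ).
C_trough = C₀ × (r + r²) = 9.028 × (0.4053 + 0.1643) = 5.142 mg/L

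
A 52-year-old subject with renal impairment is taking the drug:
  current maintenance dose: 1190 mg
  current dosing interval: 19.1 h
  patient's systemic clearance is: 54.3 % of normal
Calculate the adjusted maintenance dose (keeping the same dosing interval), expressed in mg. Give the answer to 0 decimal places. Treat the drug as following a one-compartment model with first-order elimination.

To keep the same average steady-state level, dosing rate must scale with clearance.
CL ratio = 54.3 / 100 = 0.5430
New dose (same interval) = 1190 × 0.5430 = 646.2 mg

646 mg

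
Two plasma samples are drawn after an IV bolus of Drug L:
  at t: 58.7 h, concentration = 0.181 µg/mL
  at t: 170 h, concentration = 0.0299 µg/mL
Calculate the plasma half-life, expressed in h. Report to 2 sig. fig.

43 h

k = ln(C₁/C₂) / (t₂ − t₁) = ln(0.181/0.0299) / (170 − 58.7)
  = 1.801 / 111.3 = 0.01618 h⁻¹
t½ = ln2 / k = 0.693147 / 0.01618 = 42.84 h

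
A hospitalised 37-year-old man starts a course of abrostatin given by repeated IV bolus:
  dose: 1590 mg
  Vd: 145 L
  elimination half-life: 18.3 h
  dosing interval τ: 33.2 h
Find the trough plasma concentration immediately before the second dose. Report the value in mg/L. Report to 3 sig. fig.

3.12 mg/L

C₀ per dose = Dose / Vd = 1590 / 145 = 10.97 mg/L
k = ln2 / t½ = 0.693147 / 18.3 = 0.03788 h⁻¹
Fraction remaining after one interval: r = e^(−kτ) = e^(−0.03788 × 33.2) = 0.2843
Before dose 2, 1 dose has been given (aged 1τ).
C_trough = C₀ × r = 10.97 × 0.2843 = 3.119 mg/L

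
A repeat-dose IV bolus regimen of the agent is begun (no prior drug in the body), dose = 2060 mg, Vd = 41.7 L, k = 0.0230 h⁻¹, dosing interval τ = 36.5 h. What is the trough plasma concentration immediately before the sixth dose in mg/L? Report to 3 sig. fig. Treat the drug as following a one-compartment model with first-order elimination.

C₀ per dose = Dose / Vd = 2060 / 41.7 = 49.40 mg/L
Fraction remaining after one interval: r = e^(−kτ) = e^(−0.02300 × 36.5) = 0.4319
Before dose 6, 5 doses have been given (aged 1τ, 2τ, 3τ, 4τ, 5τ).
C_trough = C₀ × (r + r² + … + r^5) = C₀ × r(1−r^5)/(1−r)
        = 49.40 × 0.4319 × (1 − 0.01503) / (1 − 0.4319) = 36.99 mg/L

37.0 mg/L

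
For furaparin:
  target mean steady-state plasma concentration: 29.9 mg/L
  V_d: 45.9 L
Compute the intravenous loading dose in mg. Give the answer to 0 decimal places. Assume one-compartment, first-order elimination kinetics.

LD = Css × Vd = 29.9 × 45.9 = 1372 mg

1372 mg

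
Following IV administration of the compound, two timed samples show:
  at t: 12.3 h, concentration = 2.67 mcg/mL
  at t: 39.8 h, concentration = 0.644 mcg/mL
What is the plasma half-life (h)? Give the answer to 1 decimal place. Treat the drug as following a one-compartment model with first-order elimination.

k = ln(C₁/C₂) / (t₂ − t₁) = ln(2.67/0.644) / (39.8 − 12.3)
  = 1.422 / 27.50 = 0.05171 h⁻¹
t½ = ln2 / k = 0.693147 / 0.05171 = 13.40 h

13.4 h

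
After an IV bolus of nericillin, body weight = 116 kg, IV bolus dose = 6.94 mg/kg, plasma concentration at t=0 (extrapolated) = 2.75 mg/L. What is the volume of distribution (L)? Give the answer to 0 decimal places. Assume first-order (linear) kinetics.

Dose = 6.94 × 116 = 805.0 mg
Vd = Dose / C₀ = 805.0 / 2.75 = 292.7 L

293 L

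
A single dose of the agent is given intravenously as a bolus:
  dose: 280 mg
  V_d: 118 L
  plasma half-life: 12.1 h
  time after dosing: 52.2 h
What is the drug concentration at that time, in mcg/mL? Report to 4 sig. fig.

C₀ = Dose / Vd = 280.0 / 118 = 2.373 mg/L
k = ln2 / t½ = 0.693147 / 12.1 = 0.05728 h⁻¹
C = C₀ · e^(−k·t) = 2.373 × e^(−0.05728 × 52.2)
  = 2.373 × 0.05029 = 0.1193 mg/L
(0.1193 mg/L = 0.1193 mcg/mL)

0.1193 mcg/mL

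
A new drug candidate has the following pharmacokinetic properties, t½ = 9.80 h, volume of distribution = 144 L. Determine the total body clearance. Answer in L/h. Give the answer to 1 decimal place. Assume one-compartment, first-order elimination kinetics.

k = ln2 / t½ = 0.693147 / 9.80 = 0.07073 h⁻¹
CL = k × Vd = 0.07073 × 144 = 10.19 L/h

10.2 L/h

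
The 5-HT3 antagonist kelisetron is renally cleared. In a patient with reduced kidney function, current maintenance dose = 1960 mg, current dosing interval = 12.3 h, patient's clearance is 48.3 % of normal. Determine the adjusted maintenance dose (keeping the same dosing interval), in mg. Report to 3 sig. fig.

To keep the same average steady-state level, dosing rate must scale with clearance.
CL ratio = 48.3 / 100 = 0.4830
New dose (same interval) = 1960 × 0.4830 = 946.7 mg

947 mg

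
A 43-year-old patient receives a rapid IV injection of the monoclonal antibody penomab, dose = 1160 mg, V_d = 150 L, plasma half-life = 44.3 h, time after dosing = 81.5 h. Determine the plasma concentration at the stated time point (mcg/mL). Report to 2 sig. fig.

2.2 mcg/mL

C₀ = Dose / Vd = 1160 / 150 = 7.733 mg/L
k = ln2 / t½ = 0.693147 / 44.3 = 0.01565 h⁻¹
C = C₀ · e^(−k·t) = 7.733 × e^(−0.01565 × 81.5)
  = 7.733 × 0.2793 = 2.160 mg/L
(2.160 mg/L = 2.160 mcg/mL)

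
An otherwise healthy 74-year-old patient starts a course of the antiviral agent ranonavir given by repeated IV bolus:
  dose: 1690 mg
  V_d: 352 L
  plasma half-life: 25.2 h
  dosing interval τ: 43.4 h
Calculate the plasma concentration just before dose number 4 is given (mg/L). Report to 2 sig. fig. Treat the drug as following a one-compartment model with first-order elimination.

C₀ per dose = Dose / Vd = 1690 / 352 = 4.801 mg/L
k = ln2 / t½ = 0.693147 / 25.2 = 0.02751 h⁻¹
Fraction remaining after one interval: r = e^(−kτ) = e^(−0.02751 × 43.4) = 0.3030
Before dose 4, 3 doses have been given (aged 1τ, 2τ, 3τ).
C_trough = C₀ × (r + r² + … + r^3) = C₀ × r(1−r^3)/(1−r)
        = 4.801 × 0.3030 × (1 − 0.02782) / (1 − 0.3030) = 2.029 mg/L

2.0 mg/L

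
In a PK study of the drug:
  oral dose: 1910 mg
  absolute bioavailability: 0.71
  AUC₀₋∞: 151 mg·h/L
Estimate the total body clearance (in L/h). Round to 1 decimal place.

9.0 L/h

CL = F·Dose / AUC = 0.71 × 1910 / 151 = 8.981 L/h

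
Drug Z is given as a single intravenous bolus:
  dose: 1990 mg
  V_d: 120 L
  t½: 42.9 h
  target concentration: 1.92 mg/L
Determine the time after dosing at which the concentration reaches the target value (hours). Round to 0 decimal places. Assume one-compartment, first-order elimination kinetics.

133 h

C₀ = Dose / Vd = 1990 / 120 = 16.58 mg/L
k = ln2 / t½ = 0.693147 / 42.9 = 0.01616 h⁻¹
t = ln(C₀ / C) / k = ln(16.58 / 1.92) / 0.01616
  = ln(8.635) / 0.01616 = 2.156 / 0.01616 = 133.4 h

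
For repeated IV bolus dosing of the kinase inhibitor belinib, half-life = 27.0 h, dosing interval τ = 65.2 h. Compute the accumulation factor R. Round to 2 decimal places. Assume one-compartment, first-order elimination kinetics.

k = ln2 / t½ = 0.693147 / 27.0 = 0.02567 h⁻¹
e^(−kτ) = e^(−0.02567 × 65.2) = 0.1876
Accumulation ratio R = 1 / (1 − e^(−kτ)) = 1 / (1 − 0.1876) = 1.231

1.23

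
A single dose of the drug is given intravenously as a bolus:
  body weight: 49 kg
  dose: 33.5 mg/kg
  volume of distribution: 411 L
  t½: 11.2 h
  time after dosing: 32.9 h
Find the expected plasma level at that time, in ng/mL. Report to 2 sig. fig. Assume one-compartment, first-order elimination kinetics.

520 ng/mL

Total dose = 33.5 × 49 = 1642 mg
C₀ = Dose / Vd = 1642 / 411 = 3.995 mg/L
k = ln2 / t½ = 0.693147 / 11.2 = 0.06189 h⁻¹
C = C₀ · e^(−k·t) = 3.995 × e^(−0.06189 × 32.9)
  = 3.995 × 0.1305 = 0.5213 mg/L
Convert: 0.5213 mg/L × 1000 = 521.3 ng/mL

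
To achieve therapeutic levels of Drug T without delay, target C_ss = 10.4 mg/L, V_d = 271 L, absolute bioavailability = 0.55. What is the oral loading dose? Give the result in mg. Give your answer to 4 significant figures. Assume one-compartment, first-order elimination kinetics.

LD = Css × Vd / F = 10.4 × 271 / 0.55 = 5124 mg

5124 mg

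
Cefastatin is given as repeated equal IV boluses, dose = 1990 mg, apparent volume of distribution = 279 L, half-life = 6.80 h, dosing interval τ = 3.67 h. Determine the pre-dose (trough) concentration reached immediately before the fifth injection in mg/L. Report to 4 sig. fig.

C₀ per dose = Dose / Vd = 1990 / 279 = 7.133 mg/L
k = ln2 / t½ = 0.693147 / 6.80 = 0.1019 h⁻¹
Fraction remaining after one interval: r = e^(−kτ) = e^(−0.1019 × 3.67) = 0.6880
Before dose 5, 4 doses have been given (aged 1τ, 2τ, 3τ, 4τ).
C_trough = C₀ × (r + r² + … + r^4) = C₀ × r(1−r^4)/(1−r)
        = 7.133 × 0.6880 × (1 − 0.2241) / (1 − 0.6880) = 12.20 mg/L

12.20 mg/L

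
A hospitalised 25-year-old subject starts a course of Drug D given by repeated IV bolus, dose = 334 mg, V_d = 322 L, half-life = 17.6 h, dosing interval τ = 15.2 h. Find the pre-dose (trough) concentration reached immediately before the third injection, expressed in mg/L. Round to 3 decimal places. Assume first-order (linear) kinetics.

0.883 mg/L

C₀ per dose = Dose / Vd = 334 / 322 = 1.037 mg/L
k = ln2 / t½ = 0.693147 / 17.6 = 0.03938 h⁻¹
Fraction remaining after one interval: r = e^(−kτ) = e^(−0.03938 × 15.2) = 0.5496
Before dose 3, 2 doses have been given (aged 1τ, 2τ).
C_trough = C₀ × (r + r²) = 1.037 × (0.5496 + 0.3021) = 0.8832 mg/L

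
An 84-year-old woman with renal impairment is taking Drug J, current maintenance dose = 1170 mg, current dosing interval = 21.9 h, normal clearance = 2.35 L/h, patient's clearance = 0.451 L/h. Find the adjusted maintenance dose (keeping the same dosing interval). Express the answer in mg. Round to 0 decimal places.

To keep the same average steady-state level, dosing rate must scale with clearance.
CL ratio = 0.451 / 2.35 = 0.1919
New dose (same interval) = 1170 × 0.1919 = 224.5 mg

225 mg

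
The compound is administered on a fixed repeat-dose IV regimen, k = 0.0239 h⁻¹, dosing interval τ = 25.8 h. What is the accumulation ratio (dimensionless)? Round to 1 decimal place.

e^(−kτ) = e^(−0.02390 × 25.8) = 0.5398
Accumulation ratio R = 1 / (1 − e^(−kτ)) = 1 / (1 − 0.5398) = 2.173

2.2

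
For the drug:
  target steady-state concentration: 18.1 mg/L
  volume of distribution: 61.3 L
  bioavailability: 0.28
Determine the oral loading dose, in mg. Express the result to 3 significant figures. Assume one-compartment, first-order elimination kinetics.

3960 mg

LD = Css × Vd / F = 18.1 × 61.3 / 0.28 = 3963 mg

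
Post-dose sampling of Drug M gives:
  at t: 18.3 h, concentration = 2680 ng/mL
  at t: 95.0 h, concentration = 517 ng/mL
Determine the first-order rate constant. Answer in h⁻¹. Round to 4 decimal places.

k = ln(C₁/C₂) / (t₂ − t₁) = ln(2680/517) / (95.0 − 18.3)
  = 1.646 / 76.70 = 0.02146 h⁻¹

0.0215 h⁻¹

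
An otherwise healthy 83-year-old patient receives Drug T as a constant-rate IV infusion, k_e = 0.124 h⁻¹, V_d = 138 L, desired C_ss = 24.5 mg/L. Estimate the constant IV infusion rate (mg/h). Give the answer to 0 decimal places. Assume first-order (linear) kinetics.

CL = k × Vd = 0.1240 × 138 = 17.11 L/h
At steady state, infusion rate R₀ = Css × CL = 24.5 × 17.11 = 419.2 mg/h

419 mg/h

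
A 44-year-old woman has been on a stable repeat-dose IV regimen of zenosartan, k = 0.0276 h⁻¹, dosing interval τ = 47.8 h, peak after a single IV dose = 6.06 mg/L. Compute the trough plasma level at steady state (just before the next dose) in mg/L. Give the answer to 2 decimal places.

e^(−kτ) = e^(−0.02760 × 47.8) = 0.2673
Accumulation ratio R = 1 / (1 − e^(−kτ)) = 1 / (1 − 0.2673) = 1.365
Steady-state trough = C₀ × R × e^(−kτ) = 6.06 × 1.365 × 0.2673 = 2.211 mg/L

2.21 mg/L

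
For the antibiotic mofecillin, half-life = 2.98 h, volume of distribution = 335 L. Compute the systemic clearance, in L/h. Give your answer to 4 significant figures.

k = ln2 / t½ = 0.693147 / 2.98 = 0.2326 h⁻¹
CL = k × Vd = 0.2326 × 335 = 77.92 L/h

77.92 L/h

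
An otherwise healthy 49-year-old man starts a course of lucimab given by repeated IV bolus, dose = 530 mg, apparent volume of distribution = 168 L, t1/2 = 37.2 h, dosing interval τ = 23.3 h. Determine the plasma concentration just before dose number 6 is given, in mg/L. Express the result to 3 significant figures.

C₀ per dose = Dose / Vd = 530 / 168 = 3.155 mg/L
k = ln2 / t½ = 0.693147 / 37.2 = 0.01863 h⁻¹
Fraction remaining after one interval: r = e^(−kτ) = e^(−0.01863 × 23.3) = 0.6479
Before dose 6, 5 doses have been given (aged 1τ, 2τ, 3τ, 4τ, 5τ).
C_trough = C₀ × (r + r² + … + r^5) = C₀ × r(1−r^5)/(1−r)
        = 3.155 × 0.6479 × (1 − 0.1142) / (1 − 0.6479) = 5.143 mg/L

5.14 mg/L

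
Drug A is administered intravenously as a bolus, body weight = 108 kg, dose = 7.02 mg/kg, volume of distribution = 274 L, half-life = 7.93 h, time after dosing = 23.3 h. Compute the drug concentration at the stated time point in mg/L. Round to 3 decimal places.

0.361 mg/L

Total dose = 7.02 × 108 = 758.2 mg
C₀ = Dose / Vd = 758.2 / 274 = 2.767 mg/L
k = ln2 / t½ = 0.693147 / 7.93 = 0.08741 h⁻¹
C = C₀ · e^(−k·t) = 2.767 × e^(−0.08741 × 23.3)
  = 2.767 × 0.1305 = 0.3611 mg/L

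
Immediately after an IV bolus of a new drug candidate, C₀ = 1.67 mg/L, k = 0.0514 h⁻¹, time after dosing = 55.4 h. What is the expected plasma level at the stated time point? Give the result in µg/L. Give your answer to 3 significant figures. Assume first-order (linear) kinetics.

C = C₀ · e^(−k·t) = 1.670 × e^(−0.05140 × 55.4)
  = 1.670 × 0.05799 = 0.09684 mg/L
Convert: 0.09684 mg/L × 1000 = 96.84 µg/L

96.8 µg/L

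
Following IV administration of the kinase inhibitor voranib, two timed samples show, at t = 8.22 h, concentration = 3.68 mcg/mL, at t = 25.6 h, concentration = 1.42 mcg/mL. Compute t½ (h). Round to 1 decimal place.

k = ln(C₁/C₂) / (t₂ − t₁) = ln(3.68/1.42) / (25.6 − 8.22)
  = 0.9523 / 17.38 = 0.05479 h⁻¹
t½ = ln2 / k = 0.693147 / 0.05479 = 12.65 h

12.7 h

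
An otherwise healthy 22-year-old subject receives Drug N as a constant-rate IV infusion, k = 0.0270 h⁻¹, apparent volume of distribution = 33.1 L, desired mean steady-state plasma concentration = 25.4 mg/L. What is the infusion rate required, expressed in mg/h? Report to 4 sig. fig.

22.70 mg/h

CL = k × Vd = 0.02700 × 33.1 = 0.8937 L/h
At steady state, infusion rate R₀ = Css × CL = 25.4 × 0.8937 = 22.70 mg/h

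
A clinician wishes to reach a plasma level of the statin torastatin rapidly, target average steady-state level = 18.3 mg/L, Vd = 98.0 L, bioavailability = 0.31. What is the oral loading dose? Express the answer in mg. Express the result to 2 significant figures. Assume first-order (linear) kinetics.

5800 mg

LD = Css × Vd / F = 18.3 × 98.0 / 0.31 = 5785 mg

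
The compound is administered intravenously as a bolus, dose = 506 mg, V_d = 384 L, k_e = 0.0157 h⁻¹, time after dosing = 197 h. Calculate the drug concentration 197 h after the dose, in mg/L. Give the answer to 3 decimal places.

0.060 mg/L

C₀ = Dose / Vd = 506.0 / 384 = 1.318 mg/L
C = C₀ · e^(−k·t) = 1.318 × e^(−0.01570 × 197)
  = 1.318 × 0.04537 = 0.05980 mg/L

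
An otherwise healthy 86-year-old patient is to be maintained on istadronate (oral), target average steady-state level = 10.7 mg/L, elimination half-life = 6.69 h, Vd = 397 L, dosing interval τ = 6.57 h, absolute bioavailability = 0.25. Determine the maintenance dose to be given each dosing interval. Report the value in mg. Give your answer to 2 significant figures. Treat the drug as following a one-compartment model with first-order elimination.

12000 mg

k = ln2 / t½ = 0.693147 / 6.69 = 0.1036 h⁻¹
CL = k × Vd = 0.1036 × 397 = 41.13 L/h
At steady state, F × (Dose/τ) = Css × CL.
Dose = Css × CL × τ / F = 10.7 × 41.13 × 6.57 / 0.25 = 11570 mg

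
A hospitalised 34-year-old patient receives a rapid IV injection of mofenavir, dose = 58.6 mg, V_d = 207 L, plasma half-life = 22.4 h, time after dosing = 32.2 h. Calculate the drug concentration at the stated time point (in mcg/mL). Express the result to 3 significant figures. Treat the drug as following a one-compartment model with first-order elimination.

C₀ = Dose / Vd = 58.60 / 207 = 0.2831 mg/L
k = ln2 / t½ = 0.693147 / 22.4 = 0.03094 h⁻¹
C = C₀ · e^(−k·t) = 0.2831 × e^(−0.03094 × 32.2)
  = 0.2831 × 0.3693 = 0.1045 mg/L
(0.1045 mg/L = 0.1045 mcg/mL)

0.105 mcg/mL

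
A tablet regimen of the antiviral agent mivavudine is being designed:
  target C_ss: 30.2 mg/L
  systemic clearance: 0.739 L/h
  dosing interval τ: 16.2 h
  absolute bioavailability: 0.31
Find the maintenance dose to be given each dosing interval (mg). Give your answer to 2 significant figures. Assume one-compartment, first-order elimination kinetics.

1200 mg

At steady state, F × (Dose/τ) = Css × CL.
Dose = Css × CL × τ / F = 30.2 × 0.7390 × 16.2 / 0.31 = 1166 mg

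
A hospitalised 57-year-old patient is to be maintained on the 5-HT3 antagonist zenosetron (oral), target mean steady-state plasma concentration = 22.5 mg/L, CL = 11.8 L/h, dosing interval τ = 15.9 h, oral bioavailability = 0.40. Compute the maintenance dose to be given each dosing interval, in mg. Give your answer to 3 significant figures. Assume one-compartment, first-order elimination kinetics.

10600 mg

At steady state, F × (Dose/τ) = Css × CL.
Dose = Css × CL × τ / F = 22.5 × 11.80 × 15.9 / 0.40 = 10550 mg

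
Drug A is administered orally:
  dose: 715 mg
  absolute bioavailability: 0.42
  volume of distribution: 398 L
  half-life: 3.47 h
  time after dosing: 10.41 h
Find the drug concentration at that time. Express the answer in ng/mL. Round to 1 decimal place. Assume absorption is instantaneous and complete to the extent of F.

Amount reaching circulation = F × Dose = 0.42 × 715.0 = 300.3 mg
C₀ = F·Dose / Vd = 300.3 / 398 = 0.7545 mg/L
k = ln2 / t½ = 0.693147 / 3.47 = 0.1998 h⁻¹
t / t½ = 10.41 / 3.47 = 3 half-lives
C = C₀ × (1/2)^3 = 0.7545 × 0.1250 = 0.09431 mg/L
Convert: 0.09431 mg/L × 1000 = 94.31 ng/mL

94.3 ng/mL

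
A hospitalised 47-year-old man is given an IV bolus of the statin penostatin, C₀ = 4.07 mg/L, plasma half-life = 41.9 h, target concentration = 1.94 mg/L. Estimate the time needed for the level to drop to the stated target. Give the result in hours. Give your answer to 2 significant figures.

45 h

k = ln2 / t½ = 0.693147 / 41.9 = 0.01654 h⁻¹
t = ln(C₀ / C) / k = ln(4.070 / 1.94) / 0.01654
  = ln(2.098) / 0.01654 = 0.7410 / 0.01654 = 44.80 h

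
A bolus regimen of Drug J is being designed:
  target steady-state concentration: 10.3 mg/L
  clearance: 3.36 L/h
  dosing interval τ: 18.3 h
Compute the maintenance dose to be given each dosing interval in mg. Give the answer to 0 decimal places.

At steady state, Dose/τ = Css × CL.
Dose = Css × CL × τ = 10.3 × 3.360 × 18.3 = 633.3 mg

633 mg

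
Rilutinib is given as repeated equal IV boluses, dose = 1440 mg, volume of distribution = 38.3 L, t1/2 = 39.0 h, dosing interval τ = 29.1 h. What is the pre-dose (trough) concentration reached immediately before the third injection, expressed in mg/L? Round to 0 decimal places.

36 mg/L

C₀ per dose = Dose / Vd = 1440 / 38.3 = 37.60 mg/L
k = ln2 / t½ = 0.693147 / 39.0 = 0.01777 h⁻¹
Fraction remaining after one interval: r = e^(−kτ) = e^(−0.01777 × 29.1) = 0.5962
Before dose 3, 2 doses have been given (aged 1τ, 2τ).
C_trough = C₀ × (r + r²) = 37.60 × (0.5962 + 0.3555) = 35.78 mg/L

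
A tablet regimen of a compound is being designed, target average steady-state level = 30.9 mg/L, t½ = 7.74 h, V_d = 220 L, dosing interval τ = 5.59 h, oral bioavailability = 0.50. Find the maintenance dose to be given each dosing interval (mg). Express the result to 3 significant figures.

k = ln2 / t½ = 0.693147 / 7.74 = 0.08955 h⁻¹
CL = k × Vd = 0.08955 × 220 = 19.70 L/h
At steady state, F × (Dose/τ) = Css × CL.
Dose = Css × CL × τ / F = 30.9 × 19.70 × 5.59 / 0.50 = 6806 mg

6810 mg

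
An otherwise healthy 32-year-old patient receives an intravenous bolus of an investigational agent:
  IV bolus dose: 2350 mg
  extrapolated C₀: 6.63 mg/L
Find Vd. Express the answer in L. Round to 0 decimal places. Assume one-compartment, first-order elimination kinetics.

Vd = Dose / C₀ = 2350 / 6.63 = 354.4 L

354 L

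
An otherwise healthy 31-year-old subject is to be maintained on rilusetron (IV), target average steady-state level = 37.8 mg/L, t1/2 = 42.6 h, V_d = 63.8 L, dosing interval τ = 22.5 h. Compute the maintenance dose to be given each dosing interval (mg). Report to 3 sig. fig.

k = ln2 / t½ = 0.693147 / 42.6 = 0.01627 h⁻¹
CL = k × Vd = 0.01627 × 63.8 = 1.038 L/h
At steady state, Dose/τ = Css × CL.
Dose = Css × CL × τ = 37.8 × 1.038 × 22.5 = 882.8 mg

883 mg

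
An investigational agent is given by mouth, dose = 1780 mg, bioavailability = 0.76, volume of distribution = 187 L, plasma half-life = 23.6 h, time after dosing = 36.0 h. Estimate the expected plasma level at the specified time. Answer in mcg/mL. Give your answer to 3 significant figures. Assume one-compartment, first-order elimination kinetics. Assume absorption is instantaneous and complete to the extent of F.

2.51 mcg/mL

Amount reaching circulation = F × Dose = 0.76 × 1780 = 1353 mg
C₀ = F·Dose / Vd = 1353 / 187 = 7.235 mg/L
k = ln2 / t½ = 0.693147 / 23.6 = 0.02937 h⁻¹
C = C₀ · e^(−k·t) = 7.235 × e^(−0.02937 × 36.0)
  = 7.235 × 0.3474 = 2.513 mg/L
(2.513 mg/L = 2.513 mcg/mL)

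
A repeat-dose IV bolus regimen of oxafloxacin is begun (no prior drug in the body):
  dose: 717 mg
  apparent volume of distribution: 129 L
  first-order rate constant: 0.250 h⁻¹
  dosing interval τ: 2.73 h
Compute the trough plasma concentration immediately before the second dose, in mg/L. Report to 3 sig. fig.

2.81 mg/L

C₀ per dose = Dose / Vd = 717 / 129 = 5.558 mg/L
Fraction remaining after one interval: r = e^(−kτ) = e^(−0.2500 × 2.73) = 0.5054
Before dose 2, 1 dose has been given (aged 1τ).
C_trough = C₀ × r = 5.558 × 0.5054 = 2.809 mg/L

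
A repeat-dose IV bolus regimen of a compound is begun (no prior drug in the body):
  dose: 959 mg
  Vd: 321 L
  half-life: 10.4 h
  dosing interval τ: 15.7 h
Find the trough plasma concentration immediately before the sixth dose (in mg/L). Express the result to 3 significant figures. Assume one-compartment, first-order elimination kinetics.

C₀ per dose = Dose / Vd = 959 / 321 = 2.988 mg/L
k = ln2 / t½ = 0.693147 / 10.4 = 0.06665 h⁻¹
Fraction remaining after one interval: r = e^(−kτ) = e^(−0.06665 × 15.7) = 0.3512
Before dose 6, 5 doses have been given (aged 1τ, 2τ, 3τ, 4τ, 5τ).
C_trough = C₀ × (r + r² + … + r^5) = C₀ × r(1−r^5)/(1−r)
        = 2.988 × 0.3512 × (1 − 0.005343) / (1 − 0.3512) = 1.609 mg/L

1.61 mg/L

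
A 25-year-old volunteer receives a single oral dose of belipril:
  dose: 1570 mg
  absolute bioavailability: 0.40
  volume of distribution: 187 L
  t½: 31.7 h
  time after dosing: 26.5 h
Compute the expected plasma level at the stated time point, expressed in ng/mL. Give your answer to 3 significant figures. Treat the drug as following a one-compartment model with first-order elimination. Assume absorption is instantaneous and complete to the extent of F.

Amount reaching circulation = F × Dose = 0.40 × 1570 = 628.0 mg
C₀ = F·Dose / Vd = 628.0 / 187 = 3.358 mg/L
k = ln2 / t½ = 0.693147 / 31.7 = 0.02187 h⁻¹
C = C₀ · e^(−k·t) = 3.358 × e^(−0.02187 × 26.5)
  = 3.358 × 0.5601 = 1.881 mg/L
Convert: 1.881 mg/L × 1000 = 1881 ng/mL

1880 ng/mL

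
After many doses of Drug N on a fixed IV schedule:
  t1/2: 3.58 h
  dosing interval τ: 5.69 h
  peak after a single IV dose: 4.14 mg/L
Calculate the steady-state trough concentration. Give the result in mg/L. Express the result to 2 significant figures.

2.1 mg/L

k = ln2 / t½ = 0.693147 / 3.58 = 0.1936 h⁻¹
e^(−kτ) = e^(−0.1936 × 5.69) = 0.3323
Accumulation ratio R = 1 / (1 − e^(−kτ)) = 1 / (1 − 0.3323) = 1.498
Steady-state trough = C₀ × R × e^(−kτ) = 4.14 × 1.498 × 0.3323 = 2.061 mg/L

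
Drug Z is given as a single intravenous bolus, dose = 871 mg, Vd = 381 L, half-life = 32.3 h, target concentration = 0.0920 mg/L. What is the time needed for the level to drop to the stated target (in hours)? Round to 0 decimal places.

150 h

C₀ = Dose / Vd = 871.0 / 381 = 2.286 mg/L
k = ln2 / t½ = 0.693147 / 32.3 = 0.02146 h⁻¹
t = ln(C₀ / C) / k = ln(2.286 / 0.0920) / 0.02146
  = ln(24.85) / 0.02146 = 3.213 / 0.02146 = 149.7 h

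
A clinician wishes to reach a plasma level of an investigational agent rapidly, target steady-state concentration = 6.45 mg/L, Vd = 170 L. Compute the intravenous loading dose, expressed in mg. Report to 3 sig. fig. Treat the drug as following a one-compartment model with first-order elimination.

LD = Css × Vd = 6.45 × 170 = 1097 mg

1100 mg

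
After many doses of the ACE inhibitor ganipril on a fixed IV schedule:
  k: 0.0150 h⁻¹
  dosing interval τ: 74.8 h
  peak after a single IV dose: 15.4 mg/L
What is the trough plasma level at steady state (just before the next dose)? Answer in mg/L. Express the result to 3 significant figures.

e^(−kτ) = e^(−0.01500 × 74.8) = 0.3256
Accumulation ratio R = 1 / (1 − e^(−kτ)) = 1 / (1 − 0.3256) = 1.483
Steady-state trough = C₀ × R × e^(−kτ) = 15.4 × 1.483 × 0.3256 = 7.436 mg/L

7.44 mg/L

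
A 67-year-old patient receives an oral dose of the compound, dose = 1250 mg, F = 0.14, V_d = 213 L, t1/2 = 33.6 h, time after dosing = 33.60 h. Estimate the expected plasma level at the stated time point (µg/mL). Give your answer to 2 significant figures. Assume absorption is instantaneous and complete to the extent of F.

0.41 µg/mL

Amount reaching circulation = F × Dose = 0.14 × 1250 = 175.0 mg
C₀ = F·Dose / Vd = 175.0 / 213 = 0.8216 mg/L
k = ln2 / t½ = 0.693147 / 33.6 = 0.02063 h⁻¹
t / t½ = 33.60 / 33.6 = 1 half-lives
C = C₀ × (1/2)^1 = 0.8216 × 0.5000 = 0.4108 mg/L
(0.4108 mg/L = 0.4108 µg/mL)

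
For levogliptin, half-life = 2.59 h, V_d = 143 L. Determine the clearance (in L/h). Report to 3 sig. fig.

38.3 L/h

k = ln2 / t½ = 0.693147 / 2.59 = 0.2676 h⁻¹
CL = k × Vd = 0.2676 × 143 = 38.27 L/h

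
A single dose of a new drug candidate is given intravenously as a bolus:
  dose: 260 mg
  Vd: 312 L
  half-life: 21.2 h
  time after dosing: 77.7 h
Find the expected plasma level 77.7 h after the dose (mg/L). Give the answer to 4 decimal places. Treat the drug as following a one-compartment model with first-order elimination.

0.0657 mg/L

C₀ = Dose / Vd = 260.0 / 312 = 0.8333 mg/L
k = ln2 / t½ = 0.693147 / 21.2 = 0.03270 h⁻¹
C = C₀ · e^(−k·t) = 0.8333 × e^(−0.03270 × 77.7)
  = 0.8333 × 0.07880 = 0.06566 mg/L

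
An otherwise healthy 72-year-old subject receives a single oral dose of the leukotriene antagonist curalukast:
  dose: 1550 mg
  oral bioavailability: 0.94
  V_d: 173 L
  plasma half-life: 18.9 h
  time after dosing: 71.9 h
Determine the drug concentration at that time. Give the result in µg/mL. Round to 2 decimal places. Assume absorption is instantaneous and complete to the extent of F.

Amount reaching circulation = F × Dose = 0.94 × 1550 = 1457 mg
C₀ = F·Dose / Vd = 1457 / 173 = 8.422 mg/L
k = ln2 / t½ = 0.693147 / 18.9 = 0.03667 h⁻¹
C = C₀ · e^(−k·t) = 8.422 × e^(−0.03667 × 71.9)
  = 8.422 × 0.07161 = 0.6031 mg/L
(0.6031 mg/L = 0.6031 µg/mL)

0.60 µg/mL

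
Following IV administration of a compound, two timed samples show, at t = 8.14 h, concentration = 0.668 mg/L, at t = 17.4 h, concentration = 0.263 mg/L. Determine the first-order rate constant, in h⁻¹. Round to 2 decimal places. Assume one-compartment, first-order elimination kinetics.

k = ln(C₁/C₂) / (t₂ − t₁) = ln(0.668/0.263) / (17.4 − 8.14)
  = 0.9321 / 9.260 = 0.1007 h⁻¹

0.10 h⁻¹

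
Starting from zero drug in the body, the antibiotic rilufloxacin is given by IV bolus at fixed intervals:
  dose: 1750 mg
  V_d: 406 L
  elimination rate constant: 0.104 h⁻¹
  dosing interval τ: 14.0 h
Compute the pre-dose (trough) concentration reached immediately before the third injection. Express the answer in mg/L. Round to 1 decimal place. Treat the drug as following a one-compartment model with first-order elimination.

C₀ per dose = Dose / Vd = 1750 / 406 = 4.310 mg/L
Fraction remaining after one interval: r = e^(−kτ) = e^(−0.1040 × 14.0) = 0.2332
Before dose 3, 2 doses have been given (aged 1τ, 2τ).
C_trough = C₀ × (r + r²) = 4.310 × (0.2332 + 0.05438) = 1.239 mg/L

1.2 mg/L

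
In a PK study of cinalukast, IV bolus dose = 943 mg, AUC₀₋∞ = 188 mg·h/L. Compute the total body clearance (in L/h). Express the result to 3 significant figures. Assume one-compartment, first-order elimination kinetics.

5.02 L/h

CL = Dose / AUC = 943 / 188 = 5.016 L/h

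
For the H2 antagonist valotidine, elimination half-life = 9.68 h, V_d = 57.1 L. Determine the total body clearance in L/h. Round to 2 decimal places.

4.09 L/h

k = ln2 / t½ = 0.693147 / 9.68 = 0.07161 h⁻¹
CL = k × Vd = 0.07161 × 57.1 = 4.089 L/h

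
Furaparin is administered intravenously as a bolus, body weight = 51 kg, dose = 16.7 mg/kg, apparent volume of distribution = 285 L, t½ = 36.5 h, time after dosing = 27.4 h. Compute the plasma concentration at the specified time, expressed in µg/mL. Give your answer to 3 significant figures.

1.78 µg/mL

Total dose = 16.7 × 51 = 851.7 mg
C₀ = Dose / Vd = 851.7 / 285 = 2.988 mg/L
k = ln2 / t½ = 0.693147 / 36.5 = 0.01899 h⁻¹
C = C₀ · e^(−k·t) = 2.988 × e^(−0.01899 × 27.4)
  = 2.988 × 0.5943 = 1.776 mg/L
(1.776 mg/L = 1.776 µg/mL)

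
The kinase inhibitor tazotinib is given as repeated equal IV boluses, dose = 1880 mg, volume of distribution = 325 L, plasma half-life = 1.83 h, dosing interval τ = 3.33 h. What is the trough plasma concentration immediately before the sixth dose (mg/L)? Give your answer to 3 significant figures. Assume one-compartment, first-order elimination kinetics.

2.28 mg/L

C₀ per dose = Dose / Vd = 1880 / 325 = 5.785 mg/L
k = ln2 / t½ = 0.693147 / 1.83 = 0.3788 h⁻¹
Fraction remaining after one interval: r = e^(−kτ) = e^(−0.3788 × 3.33) = 0.2833
Before dose 6, 5 doses have been given (aged 1τ, 2τ, 3τ, 4τ, 5τ).
C_trough = C₀ × (r + r² + … + r^5) = C₀ × r(1−r^5)/(1−r)
        = 5.785 × 0.2833 × (1 − 0.001825) / (1 − 0.2833) = 2.283 mg/L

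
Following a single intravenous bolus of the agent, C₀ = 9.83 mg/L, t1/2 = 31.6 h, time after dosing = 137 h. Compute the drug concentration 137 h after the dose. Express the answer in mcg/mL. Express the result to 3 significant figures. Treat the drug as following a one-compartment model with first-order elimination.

0.487 mcg/mL

k = ln2 / t½ = 0.693147 / 31.6 = 0.02194 h⁻¹
C = C₀ · e^(−k·t) = 9.830 × e^(−0.02194 × 137)
  = 9.830 × 0.04950 = 0.4866 mg/L
(0.4866 mg/L = 0.4866 mcg/mL)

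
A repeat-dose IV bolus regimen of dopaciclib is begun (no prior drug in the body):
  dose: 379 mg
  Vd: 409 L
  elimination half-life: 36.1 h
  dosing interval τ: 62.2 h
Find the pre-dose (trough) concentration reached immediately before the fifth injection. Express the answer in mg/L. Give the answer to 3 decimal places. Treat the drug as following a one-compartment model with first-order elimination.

0.399 mg/L

C₀ per dose = Dose / Vd = 379 / 409 = 0.9267 mg/L
k = ln2 / t½ = 0.693147 / 36.1 = 0.01920 h⁻¹
Fraction remaining after one interval: r = e^(−kτ) = e^(−0.01920 × 62.2) = 0.3029
Before dose 5, 4 doses have been given (aged 1τ, 2τ, 3τ, 4τ).
C_trough = C₀ × (r + r² + … + r^4) = C₀ × r(1−r^4)/(1−r)
        = 0.9267 × 0.3029 × (1 − 0.008418) / (1 − 0.3029) = 0.3993 mg/L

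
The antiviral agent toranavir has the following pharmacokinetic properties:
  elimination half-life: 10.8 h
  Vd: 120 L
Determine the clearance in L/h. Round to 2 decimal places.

7.70 L/h

k = ln2 / t½ = 0.693147 / 10.8 = 0.06418 h⁻¹
CL = k × Vd = 0.06418 × 120 = 7.702 L/h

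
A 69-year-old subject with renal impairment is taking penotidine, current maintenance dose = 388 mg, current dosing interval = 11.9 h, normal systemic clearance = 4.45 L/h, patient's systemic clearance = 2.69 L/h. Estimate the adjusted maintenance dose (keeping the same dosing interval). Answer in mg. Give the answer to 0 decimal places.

235 mg

To keep the same average steady-state level, dosing rate must scale with clearance.
CL ratio = 2.69 / 4.45 = 0.6045
New dose (same interval) = 388 × 0.6045 = 234.5 mg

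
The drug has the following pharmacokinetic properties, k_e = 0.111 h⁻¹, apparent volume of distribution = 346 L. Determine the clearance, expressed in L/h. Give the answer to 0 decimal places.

CL = k × Vd = 0.111 × 346 = 38.41 L/h

38 L/h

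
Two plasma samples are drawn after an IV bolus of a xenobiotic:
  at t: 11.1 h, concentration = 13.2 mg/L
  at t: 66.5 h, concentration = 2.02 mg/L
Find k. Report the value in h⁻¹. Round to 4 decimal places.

k = ln(C₁/C₂) / (t₂ − t₁) = ln(13.2/2.02) / (66.5 − 11.1)
  = 1.877 / 55.40 = 0.03388 h⁻¹

0.0339 h⁻¹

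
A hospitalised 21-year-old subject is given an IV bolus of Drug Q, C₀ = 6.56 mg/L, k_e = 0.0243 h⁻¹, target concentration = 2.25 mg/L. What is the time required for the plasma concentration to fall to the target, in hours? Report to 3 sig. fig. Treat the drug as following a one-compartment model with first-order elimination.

t = ln(C₀ / C) / k = ln(6.560 / 2.25) / 0.02430
  = ln(2.916) / 0.02430 = 1.070 / 0.02430 = 44.03 h

44.0 h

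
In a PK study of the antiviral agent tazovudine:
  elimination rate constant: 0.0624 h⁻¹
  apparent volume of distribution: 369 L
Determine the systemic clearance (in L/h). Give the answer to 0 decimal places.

23 L/h

CL = k × Vd = 0.0624 × 369 = 23.03 L/h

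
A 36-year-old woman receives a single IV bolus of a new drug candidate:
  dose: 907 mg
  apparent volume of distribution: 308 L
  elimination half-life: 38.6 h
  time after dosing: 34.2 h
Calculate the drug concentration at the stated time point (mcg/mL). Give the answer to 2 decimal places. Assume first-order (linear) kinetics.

C₀ = Dose / Vd = 907.0 / 308 = 2.945 mg/L
k = ln2 / t½ = 0.693147 / 38.6 = 0.01796 h⁻¹
C = C₀ · e^(−k·t) = 2.945 × e^(−0.01796 × 34.2)
  = 2.945 × 0.5411 = 1.594 mg/L
(1.594 mg/L = 1.594 mcg/mL)

1.59 mcg/mL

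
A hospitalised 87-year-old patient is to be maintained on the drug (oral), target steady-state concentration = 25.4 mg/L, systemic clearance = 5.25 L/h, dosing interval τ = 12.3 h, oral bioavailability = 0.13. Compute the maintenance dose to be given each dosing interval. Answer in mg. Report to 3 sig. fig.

12600 mg

At steady state, F × (Dose/τ) = Css × CL.
Dose = Css × CL × τ / F = 25.4 × 5.250 × 12.3 / 0.13 = 12620 mg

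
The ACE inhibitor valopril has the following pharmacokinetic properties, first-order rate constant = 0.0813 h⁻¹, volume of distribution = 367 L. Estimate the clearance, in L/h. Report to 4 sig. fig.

CL = k × Vd = 0.0813 × 367 = 29.84 L/h

29.84 L/h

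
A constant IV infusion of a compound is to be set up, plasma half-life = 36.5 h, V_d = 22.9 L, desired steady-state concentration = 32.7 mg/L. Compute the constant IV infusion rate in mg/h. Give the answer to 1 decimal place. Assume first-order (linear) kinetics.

k = ln2 / t½ = 0.693147 / 36.5 = 0.01899 h⁻¹
CL = k × Vd = 0.01899 × 22.9 = 0.4349 L/h
At steady state, infusion rate R₀ = Css × CL = 32.7 × 0.4349 = 14.22 mg/h

14.2 mg/h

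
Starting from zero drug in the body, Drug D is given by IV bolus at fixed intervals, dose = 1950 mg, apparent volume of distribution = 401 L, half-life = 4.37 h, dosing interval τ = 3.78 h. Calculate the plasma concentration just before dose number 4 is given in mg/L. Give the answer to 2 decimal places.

C₀ per dose = Dose / Vd = 1950 / 401 = 4.863 mg/L
k = ln2 / t½ = 0.693147 / 4.37 = 0.1586 h⁻¹
Fraction remaining after one interval: r = e^(−kτ) = e^(−0.1586 × 3.78) = 0.5491
Before dose 4, 3 doses have been given (aged 1τ, 2τ, 3τ).
C_trough = C₀ × (r + r² + … + r^3) = C₀ × r(1−r^3)/(1−r)
        = 4.863 × 0.5491 × (1 − 0.1656) / (1 − 0.5491) = 4.941 mg/L

4.94 mg/L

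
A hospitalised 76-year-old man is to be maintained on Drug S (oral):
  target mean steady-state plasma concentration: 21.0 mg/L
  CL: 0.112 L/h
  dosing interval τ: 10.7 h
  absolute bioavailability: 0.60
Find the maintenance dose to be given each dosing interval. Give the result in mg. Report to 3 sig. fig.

41.9 mg

At steady state, F × (Dose/τ) = Css × CL.
Dose = Css × CL × τ / F = 21.0 × 0.1120 × 10.7 / 0.60 = 41.94 mg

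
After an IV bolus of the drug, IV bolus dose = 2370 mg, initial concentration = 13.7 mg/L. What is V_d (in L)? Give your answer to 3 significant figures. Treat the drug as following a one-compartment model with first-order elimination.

173 L

Vd = Dose / C₀ = 2370 / 13.7 = 173.0 L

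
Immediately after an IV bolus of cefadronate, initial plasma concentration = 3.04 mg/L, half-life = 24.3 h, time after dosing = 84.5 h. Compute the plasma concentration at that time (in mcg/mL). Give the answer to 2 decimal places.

0.27 mcg/mL

k = ln2 / t½ = 0.693147 / 24.3 = 0.02852 h⁻¹
C = C₀ · e^(−k·t) = 3.040 × e^(−0.02852 × 84.5)
  = 3.040 × 0.08982 = 0.2731 mg/L
(0.2731 mg/L = 0.2731 mcg/mL)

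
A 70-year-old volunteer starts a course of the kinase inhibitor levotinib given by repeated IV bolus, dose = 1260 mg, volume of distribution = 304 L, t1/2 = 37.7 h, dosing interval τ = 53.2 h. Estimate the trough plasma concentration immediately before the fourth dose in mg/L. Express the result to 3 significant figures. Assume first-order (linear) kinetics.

C₀ per dose = Dose / Vd = 1260 / 304 = 4.145 mg/L
k = ln2 / t½ = 0.693147 / 37.7 = 0.01839 h⁻¹
Fraction remaining after one interval: r = e^(−kτ) = e^(−0.01839 × 53.2) = 0.3759
Before dose 4, 3 doses have been given (aged 1τ, 2τ, 3τ).
C_trough = C₀ × (r + r² + … + r^3) = C₀ × r(1−r^3)/(1−r)
        = 4.145 × 0.3759 × (1 − 0.05311) / (1 − 0.3759) = 2.364 mg/L

2.36 mg/L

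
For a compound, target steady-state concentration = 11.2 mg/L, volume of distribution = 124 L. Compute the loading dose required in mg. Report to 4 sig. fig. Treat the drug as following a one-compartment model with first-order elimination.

LD = Css × Vd = 11.2 × 124 = 1389 mg

1389 mg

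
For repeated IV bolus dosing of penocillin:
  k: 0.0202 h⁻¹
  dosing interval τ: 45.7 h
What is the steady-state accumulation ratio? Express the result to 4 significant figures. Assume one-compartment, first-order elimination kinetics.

e^(−kτ) = e^(−0.02020 × 45.7) = 0.3973
Accumulation ratio R = 1 / (1 − e^(−kτ)) = 1 / (1 − 0.3973) = 1.659

1.659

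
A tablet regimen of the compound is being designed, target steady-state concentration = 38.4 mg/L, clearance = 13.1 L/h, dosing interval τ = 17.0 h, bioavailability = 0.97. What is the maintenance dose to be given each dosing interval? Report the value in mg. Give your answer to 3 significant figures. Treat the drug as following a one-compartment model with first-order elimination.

8820 mg

At steady state, F × (Dose/τ) = Css × CL.
Dose = Css × CL × τ / F = 38.4 × 13.10 × 17.0 / 0.97 = 8816 mg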